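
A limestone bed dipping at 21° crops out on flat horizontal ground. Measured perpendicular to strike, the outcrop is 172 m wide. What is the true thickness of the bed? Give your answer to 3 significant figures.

True thickness t = w · sin(dip) = 172 × sin 21°
t = 172 × 0.3584 = 61.639 m

61.6 m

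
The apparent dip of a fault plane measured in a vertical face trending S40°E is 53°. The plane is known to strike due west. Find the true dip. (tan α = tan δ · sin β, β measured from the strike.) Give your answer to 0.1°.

β = acute angle between strike due west and section S40°E = 50°.
tan δ = tan α / sin β = tan 53° / sin 50° = 1.3270 / 0.7660 = 1.7323
true dip = arctan 1.7323 = 60.00°

60.0°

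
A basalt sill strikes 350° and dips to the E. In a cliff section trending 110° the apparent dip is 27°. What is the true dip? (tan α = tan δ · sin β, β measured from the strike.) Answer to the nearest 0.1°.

30.5°

The section is 60° from the strike.
tan δ = tan α / sin β = tan 27° / sin 60° = 0.5095 / 0.8660 = 0.5883
true dip = arctan 0.5883 = 30.47°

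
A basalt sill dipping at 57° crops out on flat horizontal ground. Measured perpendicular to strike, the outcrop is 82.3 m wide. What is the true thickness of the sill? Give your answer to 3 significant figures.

True thickness t = w · sin(dip) = 82.3 × sin 57°
t = 82.3 × 0.8387 = 69.023 m

69.0 m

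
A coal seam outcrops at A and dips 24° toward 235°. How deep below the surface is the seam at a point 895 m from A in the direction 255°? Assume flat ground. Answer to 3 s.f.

374 m

The hole lies 20° from the dip direction, so the down-dip offset is 895 × cos 20° = 841.02 m.
Depth = down-dip offset × tan(dip) = 841.02 × tan 24° = 841.02 × 0.4452
Depth = 374.45 m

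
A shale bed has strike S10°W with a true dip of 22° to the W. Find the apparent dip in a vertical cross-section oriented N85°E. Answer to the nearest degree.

21°

Angle between strike (S10°W) and section (N85°E): β = 75°.
tan(apparent dip) = tan 22° · sin 75° = 0.3903
α = arctan(0.3903) = 21.32°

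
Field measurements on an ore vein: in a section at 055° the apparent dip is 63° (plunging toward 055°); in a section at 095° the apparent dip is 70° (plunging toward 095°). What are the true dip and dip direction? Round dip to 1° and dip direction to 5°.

Represent each trace as a vector plunging at its apparent dip toward its trend (east-north-up frame): v₁ = (0.372, 0.260, -0.891), v₂ = (0.341, -0.030, -0.940).
Cross product v₁ × v₂ gives the pole to the plane: n ∝ (0.271, -0.046, 0.100).
True dip = arccos(n_z / |n|) = arccos(0.3410) = 70.1°.
The horizontal component of n points toward azimuth atan2(n_x, n_y) = 100°, the dip direction.

true dip 70°, dip direction 100°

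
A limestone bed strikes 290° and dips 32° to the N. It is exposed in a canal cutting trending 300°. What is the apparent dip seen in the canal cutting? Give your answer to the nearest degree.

6°

The section lies 10° from the strike.
tan α = tan 32° × sin 10° = 0.6249 × 0.1736 = 0.1085
α = arctan(0.1085) = 6.19°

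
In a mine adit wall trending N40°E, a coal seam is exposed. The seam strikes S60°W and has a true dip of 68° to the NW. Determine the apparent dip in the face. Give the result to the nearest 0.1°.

40.2°

The strike is S60°W and the section trends N40°E; the acute angle between them is β = 20°.
tan(apparent dip) = tan 68° · sin 20° = 0.8465
α = arctan(0.8465) = 40.25°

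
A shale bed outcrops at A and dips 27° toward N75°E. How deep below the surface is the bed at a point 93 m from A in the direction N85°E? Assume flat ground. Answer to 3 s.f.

The hole lies 10° from the dip direction, so the down-dip offset is 93 × cos 10° = 91.59 m.
Depth = down-dip offset × tan(dip) = 91.59 × tan 27° = 91.59 × 0.5095
Depth = 46.67 m

46.7 m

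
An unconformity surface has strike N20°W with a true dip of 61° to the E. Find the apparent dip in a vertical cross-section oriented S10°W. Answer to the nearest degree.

42°

Angle between strike (N20°W) and section (S10°W): β = 30°.
tan(apparent dip) = tan 61° · sin 30° = 0.9020
α = arctan(0.9020) = 42.05°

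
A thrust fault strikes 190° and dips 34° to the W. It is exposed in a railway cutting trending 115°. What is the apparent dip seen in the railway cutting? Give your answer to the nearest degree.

33°

The strike is 190° and the section trends 115°; the acute angle between them is β = 75°.
tan α = tan 34° × sin 75° = 0.6745 × 0.9659 = 0.6515
α = arctan(0.6515) = 33.09°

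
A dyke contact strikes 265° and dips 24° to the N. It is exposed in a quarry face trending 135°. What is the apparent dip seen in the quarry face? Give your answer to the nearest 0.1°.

18.8°

The strike is 265° and the section trends 135°; the acute angle between them is β = 50°.
tan(apparent dip) = tan 24° · sin 50° = 0.3411
apparent dip = arctan 0.3411 = 18.83°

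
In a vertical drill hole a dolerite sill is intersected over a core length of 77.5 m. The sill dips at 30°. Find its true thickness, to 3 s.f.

67.1 m

True thickness t = h · cos(dip) = 77.5 × cos 30°
t = 77.5 × 0.8660 = 67.117 m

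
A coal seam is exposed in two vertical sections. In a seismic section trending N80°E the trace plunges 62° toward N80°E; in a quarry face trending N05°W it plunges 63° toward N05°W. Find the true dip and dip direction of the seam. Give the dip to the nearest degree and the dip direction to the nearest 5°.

true dip 69°, dip direction 035°

Each apparent-dip line lies in the plane. As unit vectors (x east, y north, z up), v₁ plunges 62°→N80°E and v₂ plunges 63°→N05°W.
Cross product v₁ × v₂ gives the pole to the plane: n ∝ (0.327, 0.447, 0.212).
Dip δ = arctan(|n_h|/n_z) = arctan(0.554/0.212) = 69.0°.
The horizontal component of n points toward azimuth atan2(n_x, n_y) = 36°, the dip direction.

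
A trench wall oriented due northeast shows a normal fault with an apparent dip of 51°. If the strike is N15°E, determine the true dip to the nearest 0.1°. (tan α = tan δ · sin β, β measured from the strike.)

68.0°

β = acute angle between strike N15°E and section due northeast = 30°.
tan(true dip) = tan 51° / sin 30° = 2.4698
true dip = arctan 2.4698 = 67.96°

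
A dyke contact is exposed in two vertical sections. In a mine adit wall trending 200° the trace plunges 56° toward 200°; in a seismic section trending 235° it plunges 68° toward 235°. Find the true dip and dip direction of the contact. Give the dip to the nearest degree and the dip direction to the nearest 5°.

true dip 69°, dip direction 255°

Represent each trace as a vector plunging at its apparent dip toward its trend (east-north-up frame): v₁ = (-0.191, -0.525, -0.829), v₂ = (-0.307, -0.215, -0.927).
Cross product v₁ × v₂ gives the pole to the plane: n ∝ (-0.309, -0.077, 0.120).
Dip δ = arctan(|n_h|/n_z) = arctan(0.319/0.120) = 69.3°.
The horizontal component of n points toward azimuth atan2(n_x, n_y) = 256°, the dip direction.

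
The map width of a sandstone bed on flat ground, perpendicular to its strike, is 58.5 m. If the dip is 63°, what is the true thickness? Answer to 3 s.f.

True thickness t = w · sin(dip) = 58.5 × sin 63°
t = 58.5 × 0.8910 = 52.124 m

52.1 m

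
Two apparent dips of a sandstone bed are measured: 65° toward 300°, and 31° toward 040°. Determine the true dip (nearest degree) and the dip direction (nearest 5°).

true dip 67°, dip direction 325°

Represent each trace as a vector plunging at its apparent dip toward its trend (east-north-up frame): v₁ = (-0.366, 0.211, -0.906), v₂ = (0.551, 0.657, -0.515).
Cross product v₁ × v₂ gives the pole to the plane: n ∝ (-0.486, 0.688, 0.357).
True dip = arccos(n_z / |n|) = arccos(0.3900) = 67.0°.
Dip direction = atan2(-0.486, 0.688) = 325° (azimuth of n's horizontal projection).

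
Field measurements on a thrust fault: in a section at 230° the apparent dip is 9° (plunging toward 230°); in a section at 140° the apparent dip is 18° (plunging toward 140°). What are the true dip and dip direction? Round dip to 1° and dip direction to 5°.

Represent each trace as a vector plunging at its apparent dip toward its trend (east-north-up frame): v₁ = (-0.757, -0.635, -0.156), v₂ = (0.611, -0.729, -0.309).
n = v₁ × v₂ = (0.082, -0.329, 0.939) (taken with n_z > 0).
Dip δ = arctan(|n_h|/n_z) = arctan(0.340/0.939) = 19.9°.
Dip direction = atan2(0.082, -0.329) = 166° (azimuth of n's horizontal projection).

true dip 20°, dip direction 165°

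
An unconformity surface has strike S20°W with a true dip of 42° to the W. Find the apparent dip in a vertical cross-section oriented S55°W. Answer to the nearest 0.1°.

The section lies 35° from the strike.
tan(apparent dip) = tan 42° · sin 35° = 0.5165
apparent dip = arctan 0.5165 = 27.31°

27.3°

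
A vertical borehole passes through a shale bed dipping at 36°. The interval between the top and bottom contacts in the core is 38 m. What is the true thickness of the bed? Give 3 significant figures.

30.7 m

True thickness t = h · cos(dip) = 38 × cos 36°
t = 38 × 0.8090 = 30.743 m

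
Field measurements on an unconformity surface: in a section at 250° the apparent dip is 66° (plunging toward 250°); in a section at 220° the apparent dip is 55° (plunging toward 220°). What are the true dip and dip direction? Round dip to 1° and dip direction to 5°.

true dip 68°, dip direction 275°

Each apparent-dip line lies in the plane. As unit vectors (x east, y north, z up), v₁ plunges 66°→250° and v₂ plunges 55°→220°.
The plane normal is n = v₁ × v₂ ∝ (-0.287, 0.024, 0.117).
True dip = arccos(n_z / |n|) = arccos(0.3749) = 68.0°.
Dip direction = azimuth of (n_x, n_y) = atan2(-0.287, 0.024) = 275°.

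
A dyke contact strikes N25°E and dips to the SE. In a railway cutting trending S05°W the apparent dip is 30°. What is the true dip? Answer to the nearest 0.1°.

59.4°

The section is 20° from the strike.
tan(true dip) = tan 30° / sin 20° = 1.6881
δ = arctan(1.6881) = 59.36°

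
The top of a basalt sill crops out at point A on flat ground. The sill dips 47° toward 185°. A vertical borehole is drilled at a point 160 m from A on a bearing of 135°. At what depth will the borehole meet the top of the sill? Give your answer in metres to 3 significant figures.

The hole lies 50° from the dip direction, so the down-dip offset is 160 × cos 50° = 102.85 m.
Depth = down-dip offset × tan(dip) = 102.85 × tan 47° = 102.85 × 1.0724
Depth = 110.29 m

110 m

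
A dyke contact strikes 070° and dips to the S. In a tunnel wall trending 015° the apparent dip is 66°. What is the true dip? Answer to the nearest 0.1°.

β = acute angle between strike 070° and section 015° = 55°.
tan(true dip) = tan 66° / sin 55° = 2.7419
true dip = arctan 2.7419 = 69.96°

70.0°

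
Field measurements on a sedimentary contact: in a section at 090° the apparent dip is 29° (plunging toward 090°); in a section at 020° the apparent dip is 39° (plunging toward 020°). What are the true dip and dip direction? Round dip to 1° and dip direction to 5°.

true dip 41°, dip direction 040°

Each apparent-dip line lies in the plane. As unit vectors (x east, y north, z up), v₁ plunges 29°→090° and v₂ plunges 39°→020°.
n = v₁ × v₂ = (0.354, 0.422, 0.639) (taken with n_z > 0).
tan δ = √(n_x²+n_y²)/n_z = 0.551/0.639, so δ = 40.8°.
Dip direction = atan2(0.354, 0.422) = 40° (azimuth of n's horizontal projection).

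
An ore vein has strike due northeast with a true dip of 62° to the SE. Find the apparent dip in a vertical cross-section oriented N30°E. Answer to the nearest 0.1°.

26.0°

Angle between strike (due northeast) and section (N30°E): β = 15°.
tan(apparent dip) = tan 62° · sin 15° = 0.4868
apparent dip = arctan 0.4868 = 25.96°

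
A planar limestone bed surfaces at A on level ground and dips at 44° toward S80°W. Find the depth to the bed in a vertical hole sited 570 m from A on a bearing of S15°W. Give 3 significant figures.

233 m

The hole lies 65° from the dip direction, so the down-dip offset is 570 × cos 65° = 240.89 m.
Depth = down-dip offset × tan(dip) = 240.89 × tan 44° = 240.89 × 0.9657
Depth = 232.63 m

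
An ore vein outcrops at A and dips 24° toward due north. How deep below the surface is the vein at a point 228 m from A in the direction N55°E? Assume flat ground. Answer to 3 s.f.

The hole lies 55° from the dip direction, so the down-dip offset is 228 × cos 55° = 130.78 m.
Depth = down-dip offset × tan(dip) = 130.78 × tan 24° = 130.78 × 0.4452
Depth = 58.22 m

58.2 m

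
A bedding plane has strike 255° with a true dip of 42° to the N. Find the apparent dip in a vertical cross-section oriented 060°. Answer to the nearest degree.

The section lies 15° from the strike.
tan α = tan 42° × sin 15° = 0.9004 × 0.2588 = 0.2330
α = arctan(0.2330) = 13.12°

13°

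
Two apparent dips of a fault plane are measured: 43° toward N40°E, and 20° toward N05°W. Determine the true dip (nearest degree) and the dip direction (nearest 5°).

true dip 46°, dip direction 065°

Represent each trace as a vector plunging at its apparent dip toward its trend (east-north-up frame): v₁ = (0.470, 0.560, -0.682), v₂ = (-0.082, 0.936, -0.342).
Cross product v₁ × v₂ gives the pole to the plane: n ∝ (0.447, 0.217, 0.486).
True dip = arccos(n_z / |n|) = arccos(0.6994) = 45.6°.
Dip direction = azimuth of (n_x, n_y) = atan2(0.447, 0.217) = 64°.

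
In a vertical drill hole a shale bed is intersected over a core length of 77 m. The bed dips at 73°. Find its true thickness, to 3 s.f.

True thickness t = h · cos(dip) = 77 × cos 73°
t = 77 × 0.2924 = 22.513 m

22.5 m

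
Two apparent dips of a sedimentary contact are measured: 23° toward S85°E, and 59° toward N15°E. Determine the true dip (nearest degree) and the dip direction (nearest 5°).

true dip 59°, dip direction 020°

Each apparent-dip line lies in the plane. As unit vectors (x east, y north, z up), v₁ plunges 23°→S85°E and v₂ plunges 59°→N15°E.
n = v₁ × v₂ = (0.263, 0.734, 0.467) (taken with n_z > 0).
True dip = arccos(n_z / |n|) = arccos(0.5138) = 59.1°.
Dip direction = atan2(0.263, 0.734) = 20° (azimuth of n's horizontal projection).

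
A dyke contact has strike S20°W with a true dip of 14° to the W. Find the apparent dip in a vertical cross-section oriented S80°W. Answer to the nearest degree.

12°

Angle between strike (S20°W) and section (S80°W): β = 60°.
tan α = tan 14° × sin 60° = 0.2493 × 0.8660 = 0.2159
apparent dip = arctan 0.2159 = 12.18°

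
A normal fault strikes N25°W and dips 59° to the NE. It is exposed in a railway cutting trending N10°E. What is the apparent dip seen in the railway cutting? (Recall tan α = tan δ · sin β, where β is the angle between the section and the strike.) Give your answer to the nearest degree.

Angle between strike (N25°W) and section (N10°E): β = 35°.
tan α = tan 59° × sin 35° = 1.6643 × 0.5736 = 0.9546
α = arctan(0.9546) = 43.67°

44°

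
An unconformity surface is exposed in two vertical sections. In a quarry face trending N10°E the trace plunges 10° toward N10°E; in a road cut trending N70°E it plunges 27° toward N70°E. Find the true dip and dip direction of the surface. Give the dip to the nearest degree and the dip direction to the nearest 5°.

true dip 27°, dip direction 080°

Each apparent-dip line lies in the plane. As unit vectors (x east, y north, z up), v₁ plunges 10°→N10°E and v₂ plunges 27°→N70°E.
n = v₁ × v₂ = (0.387, 0.068, 0.760) (taken with n_z > 0).
tan δ = √(n_x²+n_y²)/n_z = 0.393/0.760, so δ = 27.4°.
Dip direction = atan2(0.387, 0.068) = 80° (azimuth of n's horizontal projection).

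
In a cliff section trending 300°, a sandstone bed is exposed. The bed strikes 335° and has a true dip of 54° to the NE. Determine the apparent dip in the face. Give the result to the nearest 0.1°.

The section lies 35° from the strike.
tan α = tan 54° × sin 35° = 1.3764 × 0.5736 = 0.7895
α = arctan(0.7895) = 38.29°

38.3°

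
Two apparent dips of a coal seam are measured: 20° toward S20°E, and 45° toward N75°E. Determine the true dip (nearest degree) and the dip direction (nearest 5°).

Represent each trace as a vector plunging at its apparent dip toward its trend (east-north-up frame): v₁ = (0.321, -0.883, -0.342), v₂ = (0.683, 0.183, -0.707).
The plane normal is n = v₁ × v₂ ∝ (0.687, -0.006, 0.662).
True dip = arccos(n_z / |n|) = arccos(0.6938) = 46.1°.
Dip direction = azimuth of (n_x, n_y) = atan2(0.687, -0.006) = 91°.

true dip 46°, dip direction 090°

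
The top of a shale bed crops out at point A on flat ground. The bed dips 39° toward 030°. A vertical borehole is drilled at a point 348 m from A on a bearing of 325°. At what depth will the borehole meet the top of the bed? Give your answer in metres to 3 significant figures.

119 m

The hole lies 65° from the dip direction, so the down-dip offset is 348 × cos 65° = 147.07 m.
Depth = down-dip offset × tan(dip) = 147.07 × tan 39° = 147.07 × 0.8098
Depth = 119.10 m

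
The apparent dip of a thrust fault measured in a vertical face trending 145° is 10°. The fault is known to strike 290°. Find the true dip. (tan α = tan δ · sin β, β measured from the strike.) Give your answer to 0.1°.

The section is 35° from the strike.
tan δ = tan α / sin β = tan 10° / sin 35° = 0.1763 / 0.5736 = 0.3074
δ = arctan(0.3074) = 17.09°

17.1°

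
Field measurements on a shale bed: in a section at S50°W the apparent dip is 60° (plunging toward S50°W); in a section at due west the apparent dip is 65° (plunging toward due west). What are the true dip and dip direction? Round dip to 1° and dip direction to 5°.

true dip 65°, dip direction 265°

The two traces are lines in the plane: v₁ = (sin 230°·cos 60°, cos 230°·cos 60°, −sin 60°), v₂ = (sin 270°·cos 65°, cos 270°·cos 65°, −sin 65°).
The plane normal is n = v₁ × v₂ ∝ (-0.291, -0.019, 0.136).
Dip δ = arctan(|n_h|/n_z) = arctan(0.292/0.136) = 65.0°.
Dip direction = atan2(-0.291, -0.019) = 266° (azimuth of n's horizontal projection).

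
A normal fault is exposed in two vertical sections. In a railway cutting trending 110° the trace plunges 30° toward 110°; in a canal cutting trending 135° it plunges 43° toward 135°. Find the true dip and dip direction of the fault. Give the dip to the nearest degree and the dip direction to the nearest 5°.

true dip 48°, dip direction 170°

Each apparent-dip line lies in the plane. As unit vectors (x east, y north, z up), v₁ plunges 30°→110° and v₂ plunges 43°→135°.
The plane normal is n = v₁ × v₂ ∝ (0.057, -0.296, 0.268).
True dip = arccos(n_z / |n|) = arccos(0.6636) = 48.4°.
Dip direction = azimuth of (n_x, n_y) = atan2(0.057, -0.296) = 169°.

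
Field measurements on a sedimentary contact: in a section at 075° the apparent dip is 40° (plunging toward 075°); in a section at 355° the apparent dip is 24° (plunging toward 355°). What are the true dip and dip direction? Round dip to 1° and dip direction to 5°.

Represent each trace as a vector plunging at its apparent dip toward its trend (east-north-up frame): v₁ = (0.740, 0.198, -0.643), v₂ = (-0.080, 0.910, -0.407).
Cross product v₁ × v₂ gives the pole to the plane: n ∝ (0.504, 0.352, 0.689).
True dip = arccos(n_z / |n|) = arccos(0.7461) = 41.7°.
The horizontal component of n points toward azimuth atan2(n_x, n_y) = 55°, the dip direction.

true dip 42°, dip direction 055°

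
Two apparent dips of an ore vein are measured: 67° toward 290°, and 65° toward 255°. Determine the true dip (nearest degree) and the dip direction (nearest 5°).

true dip 67°, dip direction 280°

Each apparent-dip line lies in the plane. As unit vectors (x east, y north, z up), v₁ plunges 67°→290° and v₂ plunges 65°→255°.
Cross product v₁ × v₂ gives the pole to the plane: n ∝ (-0.222, 0.043, 0.095).
True dip = arccos(n_z / |n|) = arccos(0.3866) = 67.3°.
Dip direction = atan2(-0.222, 0.043) = 281° (azimuth of n's horizontal projection).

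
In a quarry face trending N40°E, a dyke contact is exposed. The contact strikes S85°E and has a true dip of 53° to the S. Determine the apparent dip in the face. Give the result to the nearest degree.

47°

The section lies 55° from the strike.
tan(apparent dip) = tan 53° · sin 55° = 1.0871
α = arctan(1.0871) = 47.39°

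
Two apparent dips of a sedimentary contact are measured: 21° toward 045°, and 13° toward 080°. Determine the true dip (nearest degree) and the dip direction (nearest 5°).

true dip 22°, dip direction 025°

Represent each trace as a vector plunging at its apparent dip toward its trend (east-north-up frame): v₁ = (0.660, 0.660, -0.358), v₂ = (0.960, 0.169, -0.225).
n = v₁ × v₂ = (0.088, 0.195, 0.522) (taken with n_z > 0).
True dip = arccos(n_z / |n|) = arccos(0.9251) = 22.3°.
Dip direction = atan2(0.088, 0.195) = 24° (azimuth of n's horizontal projection).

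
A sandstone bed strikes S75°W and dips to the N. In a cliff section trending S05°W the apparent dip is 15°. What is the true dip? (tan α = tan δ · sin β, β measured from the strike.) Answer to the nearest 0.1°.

15.9°

β = acute angle between strike S75°W and section S05°W = 70°.
tan(true dip) = tan 15° / sin 70° = 0.2851
true dip = arctan 0.2851 = 15.92°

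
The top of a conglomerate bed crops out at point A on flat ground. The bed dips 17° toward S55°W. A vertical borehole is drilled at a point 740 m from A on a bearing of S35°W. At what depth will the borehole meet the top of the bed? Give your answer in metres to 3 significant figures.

The hole lies 20° from the dip direction, so the down-dip offset is 740 × cos 20° = 695.37 m.
Depth = down-dip offset × tan(dip) = 695.37 × tan 17° = 695.37 × 0.3057
Depth = 212.60 m

213 m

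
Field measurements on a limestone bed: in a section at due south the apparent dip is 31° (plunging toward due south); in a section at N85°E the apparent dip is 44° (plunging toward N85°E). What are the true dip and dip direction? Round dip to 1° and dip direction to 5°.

Each apparent-dip line lies in the plane. As unit vectors (x east, y north, z up), v₁ plunges 31°→due south and v₂ plunges 44°→N85°E.
The plane normal is n = v₁ × v₂ ∝ (0.628, -0.369, 0.614).
tan δ = √(n_x²+n_y²)/n_z = 0.728/0.614, so δ = 49.9°.
Dip direction = azimuth of (n_x, n_y) = atan2(0.628, -0.369) = 120°.

true dip 50°, dip direction 120°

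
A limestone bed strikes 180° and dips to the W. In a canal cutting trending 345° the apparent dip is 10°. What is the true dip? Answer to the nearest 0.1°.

β = acute angle between strike 180° and section 345° = 15°.
tan δ = tan α / sin β = tan 10° / sin 15° = 0.1763 / 0.2588 = 0.6813
δ = arctan(0.6813) = 34.27°

34.3°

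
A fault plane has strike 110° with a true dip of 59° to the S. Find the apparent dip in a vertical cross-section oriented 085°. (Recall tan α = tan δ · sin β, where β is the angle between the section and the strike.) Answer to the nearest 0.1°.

35.1°

The section lies 25° from the strike.
tan α = tan 59° × sin 25° = 1.6643 × 0.4226 = 0.7034
α = arctan(0.7034) = 35.12°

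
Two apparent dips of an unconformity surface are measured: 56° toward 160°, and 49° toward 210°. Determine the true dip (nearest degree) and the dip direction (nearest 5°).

Each apparent-dip line lies in the plane. As unit vectors (x east, y north, z up), v₁ plunges 56°→160° and v₂ plunges 49°→210°.
The plane normal is n = v₁ × v₂ ∝ (0.074, -0.416, 0.281).
tan δ = √(n_x²+n_y²)/n_z = 0.423/0.281, so δ = 56.4°.
The horizontal component of n points toward azimuth atan2(n_x, n_y) = 170°, the dip direction.

true dip 56°, dip direction 170°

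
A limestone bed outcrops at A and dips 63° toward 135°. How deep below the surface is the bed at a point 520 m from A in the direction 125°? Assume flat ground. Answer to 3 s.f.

1010 m

The hole lies 10° from the dip direction, so the down-dip offset is 520 × cos 10° = 512.10 m.
Depth = down-dip offset × tan(dip) = 512.10 × tan 63° = 512.10 × 1.9626
Depth = 1005.05 m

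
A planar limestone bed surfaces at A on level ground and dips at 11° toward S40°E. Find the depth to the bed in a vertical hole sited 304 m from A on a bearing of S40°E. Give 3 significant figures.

59.1 m

The hole is directly down-dip from the outcrop, so the down-dip offset is 304 m.
Depth = down-dip offset × tan(dip) = 304.00 × tan 11° = 304.00 × 0.1944
Depth = 59.09 m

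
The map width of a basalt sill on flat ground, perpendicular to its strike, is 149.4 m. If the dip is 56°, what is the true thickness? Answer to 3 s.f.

124 m

True thickness t = w · sin(dip) = 149.4 × sin 56°
t = 149.4 × 0.8290 = 123.858 m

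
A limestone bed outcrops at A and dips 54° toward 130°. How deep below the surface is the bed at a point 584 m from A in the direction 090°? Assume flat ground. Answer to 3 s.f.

The hole lies 40° from the dip direction, so the down-dip offset is 584 × cos 40° = 447.37 m.
Depth = down-dip offset × tan(dip) = 447.37 × tan 54° = 447.37 × 1.3764
Depth = 615.75 m

616 m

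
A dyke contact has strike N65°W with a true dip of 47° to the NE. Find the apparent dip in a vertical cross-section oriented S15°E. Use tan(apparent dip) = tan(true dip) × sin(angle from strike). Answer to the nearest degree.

39°

The section lies 50° from the strike.
tan α = tan 47° × sin 50° = 1.0724 × 0.7660 = 0.8215
α = arctan(0.8215) = 39.40°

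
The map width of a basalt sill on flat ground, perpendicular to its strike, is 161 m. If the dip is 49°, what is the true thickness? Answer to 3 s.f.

122 m

True thickness t = w · sin(dip) = 161 × sin 49°
t = 161 × 0.7547 = 121.508 m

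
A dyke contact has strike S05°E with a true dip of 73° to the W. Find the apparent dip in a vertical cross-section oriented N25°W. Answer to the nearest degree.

48°

The strike is S05°E and the section trends N25°W; the acute angle between them is β = 20°.
tan(apparent dip) = tan 73° · sin 20° = 1.1187
apparent dip = arctan 1.1187 = 48.21°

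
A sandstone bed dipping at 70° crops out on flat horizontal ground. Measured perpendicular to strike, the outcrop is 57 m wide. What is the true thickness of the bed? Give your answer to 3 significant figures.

True thickness t = w · sin(dip) = 57 × sin 70°
t = 57 × 0.9397 = 53.562 m

53.6 m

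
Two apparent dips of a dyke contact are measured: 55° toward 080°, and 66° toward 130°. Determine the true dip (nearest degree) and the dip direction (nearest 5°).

true dip 66°, dip direction 130°

The two traces are lines in the plane: v₁ = (sin 80°·cos 55°, cos 80°·cos 55°, −sin 55°), v₂ = (sin 130°·cos 66°, cos 130°·cos 66°, −sin 66°).
Cross product v₁ × v₂ gives the pole to the plane: n ∝ (0.305, -0.261, 0.179).
True dip = arccos(n_z / |n|) = arccos(0.4067) = 66.0°.
The horizontal component of n points toward azimuth atan2(n_x, n_y) = 131°, the dip direction.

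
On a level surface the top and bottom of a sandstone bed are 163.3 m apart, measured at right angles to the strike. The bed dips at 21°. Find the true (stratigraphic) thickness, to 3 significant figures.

58.5 m

True thickness t = w · sin(dip) = 163.3 × sin 21°
t = 163.3 × 0.3584 = 58.521 m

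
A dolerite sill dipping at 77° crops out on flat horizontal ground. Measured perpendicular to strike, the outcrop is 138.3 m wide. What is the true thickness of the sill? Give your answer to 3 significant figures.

135 m

True thickness t = w · sin(dip) = 138.3 × sin 77°
t = 138.3 × 0.9744 = 134.755 m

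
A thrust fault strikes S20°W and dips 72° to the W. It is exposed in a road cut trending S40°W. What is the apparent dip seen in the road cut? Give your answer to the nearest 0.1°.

46.5°

Angle between strike (S20°W) and section (S40°W): β = 20°.
tan(apparent dip) = tan 72° · sin 20° = 1.0526
apparent dip = arctan 1.0526 = 46.47°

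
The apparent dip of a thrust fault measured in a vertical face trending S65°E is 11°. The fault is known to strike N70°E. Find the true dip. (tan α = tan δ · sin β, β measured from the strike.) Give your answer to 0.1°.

15.4°

β = acute angle between strike N70°E and section S65°E = 45°.
tan(true dip) = tan 11° / sin 45° = 0.2749
true dip = arctan 0.2749 = 15.37°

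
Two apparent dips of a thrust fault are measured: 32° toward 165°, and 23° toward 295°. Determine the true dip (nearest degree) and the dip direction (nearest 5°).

true dip 51°, dip direction 225°

The two traces are lines in the plane: v₁ = (sin 165°·cos 32°, cos 165°·cos 32°, −sin 32°), v₂ = (sin 295°·cos 23°, cos 295°·cos 23°, −sin 23°).
Cross product v₁ × v₂ gives the pole to the plane: n ∝ (-0.526, -0.528, 0.598).
tan δ = √(n_x²+n_y²)/n_z = 0.745/0.598, so δ = 51.3°.
Dip direction = atan2(-0.526, -0.528) = 225° (azimuth of n's horizontal projection).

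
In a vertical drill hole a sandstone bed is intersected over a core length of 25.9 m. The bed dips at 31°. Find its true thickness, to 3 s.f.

True thickness t = h · cos(dip) = 25.9 × cos 31°
t = 25.9 × 0.8572 = 22.201 m

22.2 m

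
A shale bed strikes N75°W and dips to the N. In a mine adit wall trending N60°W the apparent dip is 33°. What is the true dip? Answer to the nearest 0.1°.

68.3°

β = acute angle between strike N75°W and section N60°W = 15°.
tan δ = tan α / sin β = tan 33° / sin 15° = 0.6494 / 0.2588 = 2.5091
true dip = arctan 2.5091 = 68.27°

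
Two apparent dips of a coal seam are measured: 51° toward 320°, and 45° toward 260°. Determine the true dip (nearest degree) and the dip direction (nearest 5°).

true dip 53°, dip direction 300°

Represent each trace as a vector plunging at its apparent dip toward its trend (east-north-up frame): v₁ = (-0.405, 0.482, -0.777), v₂ = (-0.696, -0.123, -0.707).
Cross product v₁ × v₂ gives the pole to the plane: n ∝ (-0.436, 0.255, 0.385).
Dip δ = arctan(|n_h|/n_z) = arctan(0.505/0.385) = 52.7°.
Dip direction = atan2(-0.436, 0.255) = 300° (azimuth of n's horizontal projection).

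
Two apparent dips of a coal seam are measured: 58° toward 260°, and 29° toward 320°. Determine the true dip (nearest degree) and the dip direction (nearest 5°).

Each apparent-dip line lies in the plane. As unit vectors (x east, y north, z up), v₁ plunges 58°→260° and v₂ plunges 29°→320°.
The plane normal is n = v₁ × v₂ ∝ (-0.613, -0.224, 0.401).
True dip = arccos(n_z / |n|) = arccos(0.5240) = 58.4°.
Dip direction = atan2(-0.613, -0.224) = 250° (azimuth of n's horizontal projection).

true dip 58°, dip direction 250°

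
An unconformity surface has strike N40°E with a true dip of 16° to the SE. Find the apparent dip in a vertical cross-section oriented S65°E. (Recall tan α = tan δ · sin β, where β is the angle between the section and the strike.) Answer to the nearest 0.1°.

15.5°

Angle between strike (N40°E) and section (S65°E): β = 75°.
tan α = tan 16° × sin 75° = 0.2867 × 0.9659 = 0.2770
α = arctan(0.2770) = 15.48°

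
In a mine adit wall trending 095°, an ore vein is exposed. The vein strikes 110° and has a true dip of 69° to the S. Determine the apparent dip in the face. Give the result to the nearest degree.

Angle between strike (110°) and section (095°): β = 15°.
tan α = tan 69° × sin 15° = 2.6051 × 0.2588 = 0.6742
apparent dip = arctan 0.6742 = 33.99°

34°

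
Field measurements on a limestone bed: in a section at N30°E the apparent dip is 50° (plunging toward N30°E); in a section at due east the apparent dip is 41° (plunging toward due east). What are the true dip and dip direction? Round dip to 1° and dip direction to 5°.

true dip 51°, dip direction 045°

Each apparent-dip line lies in the plane. As unit vectors (x east, y north, z up), v₁ plunges 50°→N30°E and v₂ plunges 41°→due east.
Cross product v₁ × v₂ gives the pole to the plane: n ∝ (0.365, 0.367, 0.420).
tan δ = √(n_x²+n_y²)/n_z = 0.518/0.420, so δ = 51.0°.
Dip direction = atan2(0.365, 0.367) = 45° (azimuth of n's horizontal projection).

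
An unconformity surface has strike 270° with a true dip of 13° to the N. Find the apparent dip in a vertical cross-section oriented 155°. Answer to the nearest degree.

Angle between strike (270°) and section (155°): β = 65°.
tan α = tan 13° × sin 65° = 0.2309 × 0.9063 = 0.2092
apparent dip = arctan 0.2092 = 11.82°

12°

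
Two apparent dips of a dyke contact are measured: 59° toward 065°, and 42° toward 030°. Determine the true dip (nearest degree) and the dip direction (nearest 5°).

true dip 62°, dip direction 090°

The two traces are lines in the plane: v₁ = (sin 65°·cos 59°, cos 65°·cos 59°, −sin 59°), v₂ = (sin 30°·cos 42°, cos 30°·cos 42°, −sin 42°).
n = v₁ × v₂ = (0.406, -0.006, 0.220) (taken with n_z > 0).
tan δ = √(n_x²+n_y²)/n_z = 0.406/0.220, so δ = 61.6°.
The horizontal component of n points toward azimuth atan2(n_x, n_y) = 91°, the dip direction.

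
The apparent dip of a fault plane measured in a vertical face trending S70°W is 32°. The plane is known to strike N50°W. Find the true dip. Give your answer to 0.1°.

The section is 60° from the strike.
tan δ = tan α / sin β = tan 32° / sin 60° = 0.6249 / 0.8660 = 0.7215
true dip = arctan 0.7215 = 35.81°

35.8°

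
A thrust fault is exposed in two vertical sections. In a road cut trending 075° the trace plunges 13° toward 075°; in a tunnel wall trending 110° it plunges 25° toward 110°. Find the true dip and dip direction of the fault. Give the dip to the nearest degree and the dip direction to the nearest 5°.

The two traces are lines in the plane: v₁ = (sin 75°·cos 13°, cos 75°·cos 13°, −sin 13°), v₂ = (sin 110°·cos 25°, cos 110°·cos 25°, −sin 25°).
Cross product v₁ × v₂ gives the pole to the plane: n ∝ (0.176, -0.206, 0.507).
Dip δ = arctan(|n_h|/n_z) = arctan(0.271/0.507) = 28.2°.
Dip direction = atan2(0.176, -0.206) = 139° (azimuth of n's horizontal projection).

true dip 28°, dip direction 140°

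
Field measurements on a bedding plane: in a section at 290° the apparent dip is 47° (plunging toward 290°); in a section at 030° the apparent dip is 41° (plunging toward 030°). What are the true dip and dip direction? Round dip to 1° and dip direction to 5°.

The two traces are lines in the plane: v₁ = (sin 290°·cos 47°, cos 290°·cos 47°, −sin 47°), v₂ = (sin 30°·cos 41°, cos 30°·cos 41°, −sin 41°).
Cross product v₁ × v₂ gives the pole to the plane: n ∝ (-0.325, 0.696, 0.507).
tan δ = √(n_x²+n_y²)/n_z = 0.769/0.507, so δ = 56.6°.
The horizontal component of n points toward azimuth atan2(n_x, n_y) = 335°, the dip direction.

true dip 57°, dip direction 335°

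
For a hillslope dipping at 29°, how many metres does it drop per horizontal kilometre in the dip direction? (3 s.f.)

554 m

drop per km = 1000 × tan 29° = 1000 × 0.5543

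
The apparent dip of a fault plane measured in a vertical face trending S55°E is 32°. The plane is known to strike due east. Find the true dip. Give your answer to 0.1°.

β = acute angle between strike due east and section S55°E = 35°.
tan(true dip) = tan 32° / sin 35° = 1.0894
δ = arctan(1.0894) = 47.45°

47.5°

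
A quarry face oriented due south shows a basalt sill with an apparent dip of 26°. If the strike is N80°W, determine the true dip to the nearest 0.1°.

26.3°

The section is 80° from the strike.
tan(true dip) = tan 26° / sin 80° = 0.4953
true dip = arctan 0.4953 = 26.35°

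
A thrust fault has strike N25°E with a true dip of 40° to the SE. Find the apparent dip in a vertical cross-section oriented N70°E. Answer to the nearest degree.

31°

The strike is N25°E and the section trends N70°E; the acute angle between them is β = 45°.
tan α = tan 40° × sin 45° = 0.8391 × 0.7071 = 0.5933
apparent dip = arctan 0.5933 = 30.68°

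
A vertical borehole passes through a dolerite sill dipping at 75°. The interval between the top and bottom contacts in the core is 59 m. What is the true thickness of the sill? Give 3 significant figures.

15.3 m

True thickness t = h · cos(dip) = 59 × cos 75°
t = 59 × 0.2588 = 15.270 m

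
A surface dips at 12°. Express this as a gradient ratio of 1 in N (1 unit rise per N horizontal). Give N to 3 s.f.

1 : N means tan θ = 1/N, so N = 1/tan 12° = 1/0.2126

1 in 4.70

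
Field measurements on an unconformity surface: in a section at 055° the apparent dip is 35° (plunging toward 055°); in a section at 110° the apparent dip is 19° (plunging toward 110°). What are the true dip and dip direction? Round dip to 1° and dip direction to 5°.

Each apparent-dip line lies in the plane. As unit vectors (x east, y north, z up), v₁ plunges 35°→055° and v₂ plunges 19°→110°.
The plane normal is n = v₁ × v₂ ∝ (0.338, 0.291, 0.634).
True dip = arccos(n_z / |n|) = arccos(0.8178) = 35.1°.
The horizontal component of n points toward azimuth atan2(n_x, n_y) = 49°, the dip direction.

true dip 35°, dip direction 050°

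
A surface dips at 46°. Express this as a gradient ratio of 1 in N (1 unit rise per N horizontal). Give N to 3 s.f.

1 in 0.966

1 : N means tan θ = 1/N, so N = 1/tan 46° = 1/1.0355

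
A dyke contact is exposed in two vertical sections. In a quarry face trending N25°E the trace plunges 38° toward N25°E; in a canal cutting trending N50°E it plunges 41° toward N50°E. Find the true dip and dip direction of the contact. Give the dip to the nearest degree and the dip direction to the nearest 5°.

The two traces are lines in the plane: v₁ = (sin 25°·cos 38°, cos 25°·cos 38°, −sin 38°), v₂ = (sin 50°·cos 41°, cos 50°·cos 41°, −sin 41°).
Cross product v₁ × v₂ gives the pole to the plane: n ∝ (0.170, 0.137, 0.251).
True dip = arccos(n_z / |n|) = arccos(0.7547) = 41.0°.
Dip direction = azimuth of (n_x, n_y) = atan2(0.170, 0.137) = 51°.

true dip 41°, dip direction 050°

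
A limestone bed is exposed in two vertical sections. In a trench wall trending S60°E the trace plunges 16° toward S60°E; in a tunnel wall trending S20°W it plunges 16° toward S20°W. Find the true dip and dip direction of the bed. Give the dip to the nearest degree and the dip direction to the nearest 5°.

Each apparent-dip line lies in the plane. As unit vectors (x east, y north, z up), v₁ plunges 16°→S60°E and v₂ plunges 16°→S20°W.
n = v₁ × v₂ = (0.117, -0.320, 0.910) (taken with n_z > 0).
Dip δ = arctan(|n_h|/n_z) = arctan(0.341/0.910) = 20.5°.
The horizontal component of n points toward azimuth atan2(n_x, n_y) = 160°, the dip direction.

true dip 21°, dip direction 160°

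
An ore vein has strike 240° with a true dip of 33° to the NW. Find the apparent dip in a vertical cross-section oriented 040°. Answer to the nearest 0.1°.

12.5°

The section lies 20° from the strike.
tan(apparent dip) = tan 33° · sin 20° = 0.2221
apparent dip = arctan 0.2221 = 12.52°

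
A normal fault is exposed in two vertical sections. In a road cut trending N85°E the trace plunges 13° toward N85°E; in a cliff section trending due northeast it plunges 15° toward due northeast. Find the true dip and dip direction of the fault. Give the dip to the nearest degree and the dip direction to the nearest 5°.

true dip 15°, dip direction 055°

Represent each trace as a vector plunging at its apparent dip toward its trend (east-north-up frame): v₁ = (0.971, 0.085, -0.225), v₂ = (0.683, 0.683, -0.259).
n = v₁ × v₂ = (0.132, 0.098, 0.605) (taken with n_z > 0).
True dip = arccos(n_z / |n|) = arccos(0.9652) = 15.2°.
The horizontal component of n points toward azimuth atan2(n_x, n_y) = 53°, the dip direction.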